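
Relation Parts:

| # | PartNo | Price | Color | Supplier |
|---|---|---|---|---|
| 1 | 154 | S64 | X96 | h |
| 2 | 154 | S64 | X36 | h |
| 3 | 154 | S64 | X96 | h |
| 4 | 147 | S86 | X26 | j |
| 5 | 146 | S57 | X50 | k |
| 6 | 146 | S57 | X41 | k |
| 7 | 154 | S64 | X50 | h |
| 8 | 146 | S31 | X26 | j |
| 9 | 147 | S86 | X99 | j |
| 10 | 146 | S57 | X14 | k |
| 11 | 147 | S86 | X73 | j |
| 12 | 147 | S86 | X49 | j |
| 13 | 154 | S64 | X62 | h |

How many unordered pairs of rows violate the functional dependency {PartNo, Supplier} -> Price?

0

(PartNo=154, Supplier=h): all 5 rows agree on Price — 0 pairs.
(PartNo=147, Supplier=j): all 4 rows agree on Price — 0 pairs.
(PartNo=146, Supplier=k): all 3 rows agree on Price — 0 pairs.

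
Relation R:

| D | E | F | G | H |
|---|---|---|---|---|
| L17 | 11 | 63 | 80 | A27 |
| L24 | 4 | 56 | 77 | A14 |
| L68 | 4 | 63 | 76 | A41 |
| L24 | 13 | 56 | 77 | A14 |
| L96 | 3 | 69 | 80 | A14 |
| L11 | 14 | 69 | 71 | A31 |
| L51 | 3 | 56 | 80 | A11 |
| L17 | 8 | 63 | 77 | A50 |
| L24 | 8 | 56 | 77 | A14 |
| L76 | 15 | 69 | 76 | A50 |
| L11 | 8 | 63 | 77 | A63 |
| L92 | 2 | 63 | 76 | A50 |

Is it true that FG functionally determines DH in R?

(F=63, G=80): 1 row → {D,H} = (L17, A27) ✓
(F=56, G=77): 3 rows → {D,H} = (L24, A14), (L24, A14), (L24, A14) ✓
(F=63, G=76): 2 rows → {D,H} takes values {(L68, A41), (L92, A50)} — violation
(F=69, G=80): 1 row → {D,H} = (L96, A14) ✓
(F=69, G=71): 1 row → {D,H} = (L11, A31) ✓
(F=56, G=80): 1 row → {D,H} = (L51, A11) ✓
(F=63, G=77): 2 rows → {D,H} takes values {(L17, A50), (L11, A63)} — violation
(F=69, G=76): 1 row → {D,H} = (L76, A50) ✓
Two rows agree on FG but differ on DH, so FG → DH does not hold.

No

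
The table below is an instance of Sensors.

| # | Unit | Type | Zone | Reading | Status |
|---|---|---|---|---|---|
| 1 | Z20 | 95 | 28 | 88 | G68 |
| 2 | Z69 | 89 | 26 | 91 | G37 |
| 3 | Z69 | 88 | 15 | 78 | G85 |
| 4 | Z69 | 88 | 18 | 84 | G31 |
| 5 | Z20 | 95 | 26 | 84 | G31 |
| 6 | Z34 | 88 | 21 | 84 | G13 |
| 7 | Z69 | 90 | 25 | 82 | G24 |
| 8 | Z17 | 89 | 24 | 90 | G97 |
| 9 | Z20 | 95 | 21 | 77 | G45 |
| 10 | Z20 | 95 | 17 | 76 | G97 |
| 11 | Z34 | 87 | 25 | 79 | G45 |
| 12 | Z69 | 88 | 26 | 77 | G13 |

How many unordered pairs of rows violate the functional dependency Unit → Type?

8

Unit=Z20: all 4 rows agree on Type — 0 pairs.
Unit=Z69: violating pairs (2,3), (2,4), (2,7), (2,12), (3,7), (4,7), (7,12) — 7 pairs.
Unit=Z34: violating pairs (6,11) — 1 pair.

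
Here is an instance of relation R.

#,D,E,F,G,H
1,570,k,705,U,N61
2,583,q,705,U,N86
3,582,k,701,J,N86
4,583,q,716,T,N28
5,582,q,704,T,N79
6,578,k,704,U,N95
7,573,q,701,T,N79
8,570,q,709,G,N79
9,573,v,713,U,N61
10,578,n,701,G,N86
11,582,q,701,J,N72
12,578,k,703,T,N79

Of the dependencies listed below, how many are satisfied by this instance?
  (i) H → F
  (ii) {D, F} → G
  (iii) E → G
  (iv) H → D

1

(i) H → F: H=N61: rows 1, 9 → F takes values {705, 713} — violation; H=N86: rows 2, 3, 10 → F takes values {705, 701} — violation; H=N79: rows 5, 7, 8, 12 → F takes values {704, 701, 709, 703} — violation — fails.
(ii) {D, F} → G: every LHS value maps to a single RHS value — holds.
(iii) E → G: E=k: rows 1, 3, 6, 12 → G takes values {U, J, T} — violation; E=q: rows 2, 4, 5, 7, 8, 11 → G takes values {U, T, G, J} — violation — fails.
(iv) H → D: H=N61: rows 1, 9 → D takes values {570, 573} — violation; H=N86: rows 2, 3, 10 → D takes values {583, 582, 578} — violation; H=N79: rows 5, 7, 8, 12 → D takes values {582, 573, 570, 578} — violation — fails.
1 of the 4 dependencies holds.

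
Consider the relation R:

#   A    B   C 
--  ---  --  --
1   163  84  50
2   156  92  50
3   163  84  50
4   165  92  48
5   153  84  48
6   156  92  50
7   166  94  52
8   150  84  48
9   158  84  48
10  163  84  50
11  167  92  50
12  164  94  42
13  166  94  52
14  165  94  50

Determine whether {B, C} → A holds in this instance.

No

(B=84, C=50): rows 1, 3, 10 → A = 163, 163, 163 ✓
(B=92, C=50): rows 2, 6, 11 → A takes values {156, 167} — violation
(B=92, C=48): row 4 → A = 165 ✓
(B=84, C=48): rows 5, 8, 9 → A takes values {153, 150, 158} — violation
(B=94, C=52): rows 7, 13 → A = 166, 166 ✓
(B=94, C=42): row 12 → A = 164 ✓
(B=94, C=50): row 14 → A = 165 ✓
Two rows agree on {B, C} but differ on A, so {B, C} → A does not hold.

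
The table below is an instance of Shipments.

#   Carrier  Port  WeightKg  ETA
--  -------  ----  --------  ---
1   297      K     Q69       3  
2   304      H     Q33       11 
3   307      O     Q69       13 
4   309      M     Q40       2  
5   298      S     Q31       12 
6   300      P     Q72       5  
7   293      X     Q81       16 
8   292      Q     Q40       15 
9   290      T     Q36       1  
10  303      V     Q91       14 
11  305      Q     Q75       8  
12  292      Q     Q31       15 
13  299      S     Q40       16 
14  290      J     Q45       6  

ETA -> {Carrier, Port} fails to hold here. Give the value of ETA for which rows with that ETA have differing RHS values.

ETA=3: row 1 → {Carrier,Port} = (297, K) ✓
ETA=11: row 2 → {Carrier,Port} = (304, H) ✓
ETA=13: row 3 → {Carrier,Port} = (307, O) ✓
ETA=2: row 4 → {Carrier,Port} = (309, M) ✓
ETA=12: row 5 → {Carrier,Port} = (298, S) ✓
ETA=5: row 6 → {Carrier,Port} = (300, P) ✓
ETA=16: rows 7, 13 → {Carrier,Port} takes values {(293, X), (299, S)} — violation
ETA=15: rows 8, 12 → {Carrier,Port} = (292, Q), (292, Q) ✓
ETA=1: row 9 → {Carrier,Port} = (290, T) ✓
ETA=14: row 10 → {Carrier,Port} = (303, V) ✓
ETA=8: row 11 → {Carrier,Port} = (305, Q) ✓
ETA=6: row 14 → {Carrier,Port} = (290, J) ✓
The only ETA value with inconsistent RHS is ETA=16.

16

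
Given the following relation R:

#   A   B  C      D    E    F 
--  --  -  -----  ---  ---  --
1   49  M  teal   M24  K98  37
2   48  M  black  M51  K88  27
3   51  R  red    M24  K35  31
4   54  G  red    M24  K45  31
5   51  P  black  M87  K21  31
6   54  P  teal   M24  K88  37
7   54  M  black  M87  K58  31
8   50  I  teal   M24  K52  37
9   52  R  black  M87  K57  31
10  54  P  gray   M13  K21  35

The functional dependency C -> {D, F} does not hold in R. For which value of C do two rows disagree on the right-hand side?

black

C=teal: rows 1, 6, 8 → {D,F} = (M24, 37), (M24, 37), (M24, 37) ✓
C=black: rows 2, 5, 7, 9 → {D,F} takes values {(M51, 27), (M87, 31)} — violation
C=red: rows 3, 4 → {D,F} = (M24, 31), (M24, 31) ✓
C=gray: row 10 → {D,F} = (M13, 35) ✓
The only C value with inconsistent RHS is C=black.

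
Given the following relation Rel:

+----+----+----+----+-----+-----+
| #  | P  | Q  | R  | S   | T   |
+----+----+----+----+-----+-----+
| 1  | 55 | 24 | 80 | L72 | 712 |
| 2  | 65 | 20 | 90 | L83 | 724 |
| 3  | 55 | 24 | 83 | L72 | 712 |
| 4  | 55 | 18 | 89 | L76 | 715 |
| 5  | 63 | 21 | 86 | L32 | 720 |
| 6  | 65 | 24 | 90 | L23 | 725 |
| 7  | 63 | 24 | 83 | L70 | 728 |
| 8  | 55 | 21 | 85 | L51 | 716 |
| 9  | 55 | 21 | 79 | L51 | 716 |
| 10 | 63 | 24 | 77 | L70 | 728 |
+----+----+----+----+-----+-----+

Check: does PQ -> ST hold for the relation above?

(P=55, Q=24): rows 1, 3 → {S,T} = (L72, 712), (L72, 712) ✓
(P=65, Q=20): row 2 → {S,T} = (L83, 724) ✓
(P=55, Q=18): row 4 → {S,T} = (L76, 715) ✓
(P=63, Q=21): row 5 → {S,T} = (L32, 720) ✓
(P=65, Q=24): row 6 → {S,T} = (L23, 725) ✓
(P=63, Q=24): rows 7, 10 → {S,T} = (L70, 728), (L70, 728) ✓
(P=55, Q=21): rows 8, 9 → {S,T} = (L51, 716), (L51, 716) ✓
Every PQ value is associated with a single ST value, so PQ -> ST holds.

Yes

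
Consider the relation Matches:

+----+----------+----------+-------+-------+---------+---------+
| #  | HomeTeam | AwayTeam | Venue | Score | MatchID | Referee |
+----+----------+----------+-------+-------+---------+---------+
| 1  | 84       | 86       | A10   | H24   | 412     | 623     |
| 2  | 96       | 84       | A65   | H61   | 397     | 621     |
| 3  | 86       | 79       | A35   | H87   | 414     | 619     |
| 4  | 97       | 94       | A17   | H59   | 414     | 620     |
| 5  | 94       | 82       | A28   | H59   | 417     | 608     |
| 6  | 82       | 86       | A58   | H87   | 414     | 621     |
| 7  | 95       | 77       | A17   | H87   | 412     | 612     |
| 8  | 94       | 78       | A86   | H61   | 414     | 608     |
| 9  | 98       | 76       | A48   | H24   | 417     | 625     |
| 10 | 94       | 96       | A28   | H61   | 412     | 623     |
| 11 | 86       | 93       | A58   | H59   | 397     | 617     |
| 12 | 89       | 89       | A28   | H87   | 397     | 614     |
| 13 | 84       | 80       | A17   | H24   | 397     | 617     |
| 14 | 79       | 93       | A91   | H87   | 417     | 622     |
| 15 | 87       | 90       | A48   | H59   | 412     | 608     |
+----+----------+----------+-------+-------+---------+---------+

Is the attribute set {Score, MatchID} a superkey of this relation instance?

No

Rows 3 and 6 have the same {Score, MatchID} value (Score=H87, MatchID=414) but are distinct tuples, so {Score, MatchID} does not determine every attribute — not a superkey.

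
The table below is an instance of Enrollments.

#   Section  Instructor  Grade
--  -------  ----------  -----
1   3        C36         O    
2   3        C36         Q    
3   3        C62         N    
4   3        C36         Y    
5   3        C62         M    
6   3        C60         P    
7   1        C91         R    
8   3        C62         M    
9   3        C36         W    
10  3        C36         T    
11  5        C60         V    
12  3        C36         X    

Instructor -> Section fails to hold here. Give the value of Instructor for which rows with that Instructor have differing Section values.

C60

Instructor=C36: rows 1, 2, 4, 9, 10, 12 → Section = 3, 3, 3, 3, 3, 3 ✓
Instructor=C62: rows 3, 5, 8 → Section = 3, 3, 3 ✓
Instructor=C60: rows 6, 11 → Section takes values {3, 5} — violation
Instructor=C91: row 7 → Section = 1 ✓
The only Instructor value with inconsistent Section is Instructor=C60.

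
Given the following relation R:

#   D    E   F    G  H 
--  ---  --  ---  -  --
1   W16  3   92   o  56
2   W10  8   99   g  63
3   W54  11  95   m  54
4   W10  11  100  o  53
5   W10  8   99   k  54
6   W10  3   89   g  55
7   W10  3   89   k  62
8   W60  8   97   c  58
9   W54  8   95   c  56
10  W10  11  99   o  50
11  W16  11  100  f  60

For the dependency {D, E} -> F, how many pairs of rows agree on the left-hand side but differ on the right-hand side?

1

(D=W10, E=8): all 2 rows agree on F — 0 pairs.
(D=W10, E=11): violating pairs (4,10) — 1 pair.
(D=W10, E=3): all 2 rows agree on F — 0 pairs.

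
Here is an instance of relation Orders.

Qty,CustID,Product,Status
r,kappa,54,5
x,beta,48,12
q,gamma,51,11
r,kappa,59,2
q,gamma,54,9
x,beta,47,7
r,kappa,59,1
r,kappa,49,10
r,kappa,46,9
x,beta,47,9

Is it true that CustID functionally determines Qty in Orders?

CustID=kappa: 5 rows → Qty = r, r, r, r, r ✓
CustID=beta: 3 rows → Qty = x, x, x ✓
CustID=gamma: 2 rows → Qty = q, q ✓
Every CustID value is associated with a single Qty value, so CustID → Qty holds.

Yes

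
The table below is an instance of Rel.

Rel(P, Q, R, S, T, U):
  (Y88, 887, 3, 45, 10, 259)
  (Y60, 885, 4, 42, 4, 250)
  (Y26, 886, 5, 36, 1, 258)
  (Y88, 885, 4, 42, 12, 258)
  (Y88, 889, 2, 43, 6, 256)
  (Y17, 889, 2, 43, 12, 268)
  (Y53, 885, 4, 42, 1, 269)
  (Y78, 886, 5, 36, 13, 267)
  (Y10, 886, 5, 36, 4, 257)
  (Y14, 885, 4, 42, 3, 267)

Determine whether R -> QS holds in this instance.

Yes

R=3: 1 row → {Q,S} = (887, 45) ✓
R=4: 4 rows → {Q,S} = (885, 42), (885, 42), (885, 42), (885, 42) ✓
R=5: 3 rows → {Q,S} = (886, 36), (886, 36), (886, 36) ✓
R=2: 2 rows → {Q,S} = (889, 43), (889, 43) ✓
Every R value is associated with a single QS value, so R -> QS holds.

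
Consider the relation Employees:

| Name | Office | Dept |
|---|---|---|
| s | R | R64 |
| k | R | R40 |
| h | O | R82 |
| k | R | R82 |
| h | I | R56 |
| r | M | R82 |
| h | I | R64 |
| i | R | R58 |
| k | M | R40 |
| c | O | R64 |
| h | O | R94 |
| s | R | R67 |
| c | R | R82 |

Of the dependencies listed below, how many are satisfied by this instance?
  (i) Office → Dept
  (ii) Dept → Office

(i) Office → Dept: Office=R: 6 rows → Dept takes values {R64, R40, R82, R58, R67} — violation; Office=O: 3 rows → Dept takes values {R82, R64, R94} — violation; Office=I: 2 rows → Dept takes values {R56, R64} — violation; Office=M: 2 rows → Dept takes values {R82, R40} — violation — fails.
(ii) Dept → Office: Dept=R64: 3 rows → Office takes values {R, I, O} — violation; Dept=R40: 2 rows → Office takes values {R, M} — violation; Dept=R82: 4 rows → Office takes values {O, R, M} — violation — fails.
None of the 2 dependencies hold.

0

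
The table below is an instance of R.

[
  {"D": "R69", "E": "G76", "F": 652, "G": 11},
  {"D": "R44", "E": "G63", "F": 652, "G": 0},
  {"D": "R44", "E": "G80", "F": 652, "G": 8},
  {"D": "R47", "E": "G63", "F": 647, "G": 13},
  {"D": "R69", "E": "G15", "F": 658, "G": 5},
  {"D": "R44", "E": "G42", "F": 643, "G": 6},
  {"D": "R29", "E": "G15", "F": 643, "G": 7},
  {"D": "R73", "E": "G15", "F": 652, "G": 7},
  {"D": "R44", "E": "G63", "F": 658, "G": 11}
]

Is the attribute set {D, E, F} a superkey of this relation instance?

Yes

All 9 rows have distinct {D, E, F} values, so {D, E, F} → (all attributes) holds and {D, E, F} is a superkey.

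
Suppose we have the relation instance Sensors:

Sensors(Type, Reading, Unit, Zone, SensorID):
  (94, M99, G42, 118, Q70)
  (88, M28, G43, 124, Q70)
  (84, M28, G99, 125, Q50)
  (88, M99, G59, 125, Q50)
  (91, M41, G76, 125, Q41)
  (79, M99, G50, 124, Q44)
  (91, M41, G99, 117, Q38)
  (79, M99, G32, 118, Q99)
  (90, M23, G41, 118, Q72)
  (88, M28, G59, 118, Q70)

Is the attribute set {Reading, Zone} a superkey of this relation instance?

Two distinct rows share (Reading=M99, Zone=118), so {Reading, Zone} does not determine every attribute — not a superkey.

No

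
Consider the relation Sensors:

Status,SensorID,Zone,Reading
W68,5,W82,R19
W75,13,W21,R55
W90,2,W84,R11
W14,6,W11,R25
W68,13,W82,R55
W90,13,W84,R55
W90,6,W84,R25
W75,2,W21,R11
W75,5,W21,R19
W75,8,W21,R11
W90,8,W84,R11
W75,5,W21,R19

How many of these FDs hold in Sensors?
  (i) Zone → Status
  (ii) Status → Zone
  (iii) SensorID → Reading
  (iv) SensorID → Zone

3

(i) Zone → Status: every LHS value maps to a single RHS value — holds.
(ii) Status → Zone: every LHS value maps to a single RHS value — holds.
(iii) SensorID → Reading: every LHS value maps to a single RHS value — holds.
(iv) SensorID → Zone: SensorID=5: 3 rows → Zone takes values {W82, W21} — violation; SensorID=13: 3 rows → Zone takes values {W21, W82, W84} — violation; SensorID=2: 2 rows → Zone takes values {W84, W21} — violation; SensorID=6: 2 rows → Zone takes values {W11, W84} — violation; SensorID=8: 2 rows → Zone takes values {W21, W84} — violation — fails.
3 of the 4 dependencies hold.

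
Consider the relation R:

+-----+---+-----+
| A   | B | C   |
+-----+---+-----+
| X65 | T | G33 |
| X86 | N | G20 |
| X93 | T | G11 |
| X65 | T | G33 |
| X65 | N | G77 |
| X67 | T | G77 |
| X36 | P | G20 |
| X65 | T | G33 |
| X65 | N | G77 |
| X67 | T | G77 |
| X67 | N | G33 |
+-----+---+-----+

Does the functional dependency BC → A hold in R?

(B=T, C=G33): 3 rows → A = X65, X65, X65 ✓
(B=N, C=G20): 1 row → A = X86 ✓
(B=T, C=G11): 1 row → A = X93 ✓
(B=N, C=G77): 2 rows → A = X65, X65 ✓
(B=T, C=G77): 2 rows → A = X67, X67 ✓
(B=P, C=G20): 1 row → A = X36 ✓
(B=N, C=G33): 1 row → A = X67 ✓
Every BC value is associated with a single A value, so BC → A holds.

Yes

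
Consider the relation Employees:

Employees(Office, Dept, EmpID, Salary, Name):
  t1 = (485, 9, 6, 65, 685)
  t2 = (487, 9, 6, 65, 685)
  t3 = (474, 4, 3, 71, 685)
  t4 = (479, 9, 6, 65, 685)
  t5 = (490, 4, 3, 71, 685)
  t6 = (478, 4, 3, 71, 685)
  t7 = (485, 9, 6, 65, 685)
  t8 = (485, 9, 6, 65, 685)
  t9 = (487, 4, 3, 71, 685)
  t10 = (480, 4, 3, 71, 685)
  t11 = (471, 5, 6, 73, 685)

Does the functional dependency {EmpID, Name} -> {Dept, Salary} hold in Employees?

(EmpID=6, Name=685): rows 1, 2, 4, 7, 8, 11 → {Dept,Salary} takes values {(9, 65), (5, 73)} — violation
(EmpID=3, Name=685): rows 3, 5, 6, 9, 10 → {Dept,Salary} = (4, 71), (4, 71), (4, 71), (4, 71), (4, 71) ✓
Two rows agree on {EmpID, Name} but differ on {Dept, Salary}, so {EmpID, Name} -> {Dept, Salary} does not hold.

No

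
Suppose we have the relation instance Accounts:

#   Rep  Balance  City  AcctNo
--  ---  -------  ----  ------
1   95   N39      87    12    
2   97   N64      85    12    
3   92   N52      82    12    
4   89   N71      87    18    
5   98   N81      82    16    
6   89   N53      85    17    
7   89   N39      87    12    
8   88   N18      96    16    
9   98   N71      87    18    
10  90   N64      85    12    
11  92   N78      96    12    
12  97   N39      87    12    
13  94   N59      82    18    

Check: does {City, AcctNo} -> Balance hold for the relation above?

Yes

(City=87, AcctNo=12): rows 1, 7, 12 → Balance = N39, N39, N39 ✓
(City=85, AcctNo=12): rows 2, 10 → Balance = N64, N64 ✓
(City=82, AcctNo=12): row 3 → Balance = N52 ✓
(City=87, AcctNo=18): rows 4, 9 → Balance = N71, N71 ✓
(City=82, AcctNo=16): row 5 → Balance = N81 ✓
(City=85, AcctNo=17): row 6 → Balance = N53 ✓
(City=96, AcctNo=16): row 8 → Balance = N18 ✓
(City=96, AcctNo=12): row 11 → Balance = N78 ✓
(City=82, AcctNo=18): row 13 → Balance = N59 ✓
Every {City, AcctNo} value is associated with a single Balance value, so {City, AcctNo} -> Balance holds.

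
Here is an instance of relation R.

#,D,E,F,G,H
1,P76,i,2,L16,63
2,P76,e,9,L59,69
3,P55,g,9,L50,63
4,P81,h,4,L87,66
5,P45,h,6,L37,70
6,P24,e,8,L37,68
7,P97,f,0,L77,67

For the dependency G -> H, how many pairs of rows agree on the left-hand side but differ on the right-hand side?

1

G=L37: violating pairs (5,6) — 1 pair.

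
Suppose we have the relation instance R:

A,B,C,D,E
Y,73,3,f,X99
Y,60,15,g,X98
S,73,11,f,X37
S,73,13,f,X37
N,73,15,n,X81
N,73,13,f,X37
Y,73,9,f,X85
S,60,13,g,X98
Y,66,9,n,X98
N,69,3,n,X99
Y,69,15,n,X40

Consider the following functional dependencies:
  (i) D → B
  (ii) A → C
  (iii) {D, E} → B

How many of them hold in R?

1

(i) D → B: D=n: 4 rows → B takes values {73, 66, 69} — violation — fails.
(ii) A → C: A=Y: 5 rows → C takes values {3, 15, 9} — violation; A=S: 3 rows → C takes values {11, 13} — violation; A=N: 3 rows → C takes values {15, 13, 3} — violation — fails.
(iii) {D, E} → B: every LHS value maps to a single RHS value — holds.
1 of the 3 dependencies holds.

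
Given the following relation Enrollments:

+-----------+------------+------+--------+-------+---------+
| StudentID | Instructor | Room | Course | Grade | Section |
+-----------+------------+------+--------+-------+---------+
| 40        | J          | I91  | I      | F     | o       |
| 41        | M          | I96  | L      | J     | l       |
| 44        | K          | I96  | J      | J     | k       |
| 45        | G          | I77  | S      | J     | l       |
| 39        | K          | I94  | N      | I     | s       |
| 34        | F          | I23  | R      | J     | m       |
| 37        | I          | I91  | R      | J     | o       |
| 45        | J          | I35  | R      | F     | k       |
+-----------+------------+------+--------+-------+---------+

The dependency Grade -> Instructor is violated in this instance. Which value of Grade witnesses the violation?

Grade=F: 2 rows → Instructor = J, J ✓
Grade=J: 5 rows → Instructor takes values {M, K, G, F, I} — violation
Grade=I: 1 row → Instructor = K ✓
The only Grade value with inconsistent Instructor is Grade=J.

J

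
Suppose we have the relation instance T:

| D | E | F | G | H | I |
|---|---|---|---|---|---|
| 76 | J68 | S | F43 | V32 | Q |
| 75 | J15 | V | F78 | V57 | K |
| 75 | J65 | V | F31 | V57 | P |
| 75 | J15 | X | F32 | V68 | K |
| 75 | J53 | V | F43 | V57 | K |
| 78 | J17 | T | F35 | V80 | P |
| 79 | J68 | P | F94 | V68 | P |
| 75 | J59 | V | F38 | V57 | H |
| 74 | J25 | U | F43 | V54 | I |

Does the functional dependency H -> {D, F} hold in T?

No

H=V32: 1 row → {D,F} = (76, S) ✓
H=V57: 4 rows → {D,F} = (75, V), (75, V), (75, V), (75, V) ✓
H=V68: 2 rows → {D,F} takes values {(75, X), (79, P)} — violation
H=V80: 1 row → {D,F} = (78, T) ✓
H=V54: 1 row → {D,F} = (74, U) ✓
Two rows agree on H but differ on {D, F}, so H -> {D, F} does not hold.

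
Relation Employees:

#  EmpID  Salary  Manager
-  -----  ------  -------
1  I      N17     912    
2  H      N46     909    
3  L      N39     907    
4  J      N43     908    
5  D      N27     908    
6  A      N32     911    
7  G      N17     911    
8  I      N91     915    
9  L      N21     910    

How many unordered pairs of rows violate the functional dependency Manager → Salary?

Manager=908: violating pairs (4,5) — 1 pair.
Manager=911: violating pairs (6,7) — 1 pair.

2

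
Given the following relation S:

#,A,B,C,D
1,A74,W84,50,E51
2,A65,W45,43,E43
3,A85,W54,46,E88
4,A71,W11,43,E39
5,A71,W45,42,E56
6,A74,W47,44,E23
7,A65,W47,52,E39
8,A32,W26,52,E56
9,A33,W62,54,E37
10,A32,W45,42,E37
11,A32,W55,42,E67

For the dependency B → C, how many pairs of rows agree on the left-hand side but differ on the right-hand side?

3

B=W45: violating pairs (2,5), (2,10) — 2 pairs.
B=W47: violating pairs (6,7) — 1 pair.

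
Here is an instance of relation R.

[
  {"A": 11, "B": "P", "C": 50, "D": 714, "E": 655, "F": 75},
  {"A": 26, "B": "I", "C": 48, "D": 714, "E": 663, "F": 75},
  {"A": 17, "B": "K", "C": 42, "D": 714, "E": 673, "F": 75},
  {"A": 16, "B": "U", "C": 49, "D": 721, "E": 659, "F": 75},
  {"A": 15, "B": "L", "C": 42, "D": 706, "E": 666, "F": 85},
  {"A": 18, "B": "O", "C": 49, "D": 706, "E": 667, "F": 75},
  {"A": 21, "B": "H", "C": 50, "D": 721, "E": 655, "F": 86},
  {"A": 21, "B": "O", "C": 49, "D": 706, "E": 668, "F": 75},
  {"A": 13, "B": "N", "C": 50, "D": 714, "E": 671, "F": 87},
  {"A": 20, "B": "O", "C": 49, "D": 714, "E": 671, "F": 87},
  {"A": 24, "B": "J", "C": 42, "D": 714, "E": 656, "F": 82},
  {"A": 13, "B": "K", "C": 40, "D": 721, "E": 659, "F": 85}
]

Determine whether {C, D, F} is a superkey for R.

Two distinct rows share (C=49, D=706, F=75), so {C, D, F} does not determine every attribute — not a superkey.

No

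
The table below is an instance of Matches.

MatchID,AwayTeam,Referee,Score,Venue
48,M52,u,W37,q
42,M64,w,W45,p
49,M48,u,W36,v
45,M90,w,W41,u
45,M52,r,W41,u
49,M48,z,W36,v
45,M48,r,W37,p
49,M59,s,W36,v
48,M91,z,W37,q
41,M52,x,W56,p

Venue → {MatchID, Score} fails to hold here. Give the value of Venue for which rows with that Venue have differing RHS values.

p

Venue=q: 2 rows → {MatchID,Score} = (48, W37), (48, W37) ✓
Venue=p: 3 rows → {MatchID,Score} takes values {(42, W45), (45, W37), (41, W56)} — violation
Venue=v: 3 rows → {MatchID,Score} = (49, W36), (49, W36), (49, W36) ✓
Venue=u: 2 rows → {MatchID,Score} = (45, W41), (45, W41) ✓
The only Venue value with inconsistent RHS is Venue=p.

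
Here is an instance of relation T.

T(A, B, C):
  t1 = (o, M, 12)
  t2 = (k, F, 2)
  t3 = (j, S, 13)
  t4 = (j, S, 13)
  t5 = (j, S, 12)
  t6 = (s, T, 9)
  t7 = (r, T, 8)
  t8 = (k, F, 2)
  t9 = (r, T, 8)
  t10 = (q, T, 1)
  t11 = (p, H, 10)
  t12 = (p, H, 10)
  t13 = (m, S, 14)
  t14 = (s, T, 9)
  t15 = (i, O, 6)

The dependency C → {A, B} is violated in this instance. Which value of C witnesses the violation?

C=12: rows 1, 5 → {A,B} takes values {(o, M), (j, S)} — violation
C=2: rows 2, 8 → {A,B} = (k, F), (k, F) ✓
C=13: rows 3, 4 → {A,B} = (j, S), (j, S) ✓
C=9: rows 6, 14 → {A,B} = (s, T), (s, T) ✓
C=8: rows 7, 9 → {A,B} = (r, T), (r, T) ✓
C=1: row 10 → {A,B} = (q, T) ✓
C=10: rows 11, 12 → {A,B} = (p, H), (p, H) ✓
C=14: row 13 → {A,B} = (m, S) ✓
C=6: row 15 → {A,B} = (i, O) ✓
The only C value with inconsistent RHS is C=12.

12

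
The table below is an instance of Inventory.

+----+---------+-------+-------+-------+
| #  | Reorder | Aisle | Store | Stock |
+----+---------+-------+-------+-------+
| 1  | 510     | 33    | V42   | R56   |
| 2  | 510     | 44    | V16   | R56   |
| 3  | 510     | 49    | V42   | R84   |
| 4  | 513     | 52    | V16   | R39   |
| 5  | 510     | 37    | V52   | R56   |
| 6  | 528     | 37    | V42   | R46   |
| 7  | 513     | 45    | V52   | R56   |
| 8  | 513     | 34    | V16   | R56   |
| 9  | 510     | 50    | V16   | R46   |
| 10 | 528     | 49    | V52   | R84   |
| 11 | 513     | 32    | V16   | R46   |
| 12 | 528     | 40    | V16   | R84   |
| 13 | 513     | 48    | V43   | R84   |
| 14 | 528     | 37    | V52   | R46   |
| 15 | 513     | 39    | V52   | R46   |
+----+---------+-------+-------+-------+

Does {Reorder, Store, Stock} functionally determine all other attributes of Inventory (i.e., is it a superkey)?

Yes

All 15 rows have distinct {Reorder, Store, Stock} values, so {Reorder, Store, Stock} → (all attributes) holds and {Reorder, Store, Stock} is a superkey.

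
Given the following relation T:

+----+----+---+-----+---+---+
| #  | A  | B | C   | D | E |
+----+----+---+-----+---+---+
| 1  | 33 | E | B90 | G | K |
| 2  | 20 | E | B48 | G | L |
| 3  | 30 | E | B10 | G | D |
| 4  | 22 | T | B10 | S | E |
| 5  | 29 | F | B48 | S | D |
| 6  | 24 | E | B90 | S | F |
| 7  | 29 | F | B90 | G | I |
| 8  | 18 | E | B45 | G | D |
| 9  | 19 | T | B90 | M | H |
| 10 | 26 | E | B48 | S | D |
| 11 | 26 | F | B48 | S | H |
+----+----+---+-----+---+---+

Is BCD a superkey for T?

Rows 5 and 11 have the same BCD value (B=F, C=B48, D=S) but are distinct tuples, so BCD does not determine every attribute — not a superkey.

No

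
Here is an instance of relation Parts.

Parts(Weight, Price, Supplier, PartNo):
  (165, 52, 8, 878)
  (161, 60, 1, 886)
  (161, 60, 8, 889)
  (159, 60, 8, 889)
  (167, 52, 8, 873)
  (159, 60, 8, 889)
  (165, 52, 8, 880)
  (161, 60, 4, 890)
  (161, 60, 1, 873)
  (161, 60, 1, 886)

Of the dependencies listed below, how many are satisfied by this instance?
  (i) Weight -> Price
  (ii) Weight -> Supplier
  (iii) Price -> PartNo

(i) Weight -> Price: every LHS value maps to a single RHS value — holds.
(ii) Weight -> Supplier: Weight=161: 5 rows → Supplier takes values {1, 8, 4} — violation — fails.
(iii) Price -> PartNo: Price=52: 3 rows → PartNo takes values {878, 873, 880} — violation; Price=60: 7 rows → PartNo takes values {886, 889, 890, 873} — violation — fails.
1 of the 3 dependencies holds.

1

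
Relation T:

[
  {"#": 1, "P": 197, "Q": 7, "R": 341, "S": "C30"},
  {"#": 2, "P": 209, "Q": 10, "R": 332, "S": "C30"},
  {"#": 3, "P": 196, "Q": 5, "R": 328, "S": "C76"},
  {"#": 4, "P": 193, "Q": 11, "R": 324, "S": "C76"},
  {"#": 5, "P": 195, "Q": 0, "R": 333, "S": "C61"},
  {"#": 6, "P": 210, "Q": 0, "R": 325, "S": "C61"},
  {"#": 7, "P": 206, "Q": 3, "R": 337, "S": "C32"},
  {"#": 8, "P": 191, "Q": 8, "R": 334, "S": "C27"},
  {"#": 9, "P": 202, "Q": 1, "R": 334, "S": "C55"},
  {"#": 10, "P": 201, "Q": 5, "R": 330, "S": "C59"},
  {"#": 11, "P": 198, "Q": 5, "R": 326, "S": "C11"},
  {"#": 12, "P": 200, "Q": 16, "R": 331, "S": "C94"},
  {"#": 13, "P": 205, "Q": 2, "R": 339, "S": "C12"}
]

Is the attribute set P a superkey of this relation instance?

All 13 rows have distinct P values, so P → (all attributes) holds and P is a superkey.

Yes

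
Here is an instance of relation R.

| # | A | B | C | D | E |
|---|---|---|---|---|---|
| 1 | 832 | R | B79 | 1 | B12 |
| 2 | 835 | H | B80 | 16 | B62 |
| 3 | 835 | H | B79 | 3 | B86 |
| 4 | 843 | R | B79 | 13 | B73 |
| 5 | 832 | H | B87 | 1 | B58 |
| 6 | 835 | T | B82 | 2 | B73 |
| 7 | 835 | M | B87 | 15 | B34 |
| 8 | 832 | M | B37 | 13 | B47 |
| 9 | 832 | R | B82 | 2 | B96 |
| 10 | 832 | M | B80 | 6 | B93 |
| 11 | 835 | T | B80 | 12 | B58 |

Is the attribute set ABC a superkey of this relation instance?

Yes

All 11 rows have distinct ABC values, so ABC → (all attributes) holds and ABC is a superkey.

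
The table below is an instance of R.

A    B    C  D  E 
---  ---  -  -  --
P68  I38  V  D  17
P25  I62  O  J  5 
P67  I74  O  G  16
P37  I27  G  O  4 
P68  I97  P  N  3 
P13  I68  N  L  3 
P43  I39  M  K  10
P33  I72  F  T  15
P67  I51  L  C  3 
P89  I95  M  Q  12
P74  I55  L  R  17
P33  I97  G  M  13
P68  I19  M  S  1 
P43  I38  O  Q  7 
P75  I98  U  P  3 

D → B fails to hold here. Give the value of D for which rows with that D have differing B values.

Q

D=D: 1 row → B = I38 ✓
D=J: 1 row → B = I62 ✓
D=G: 1 row → B = I74 ✓
D=O: 1 row → B = I27 ✓
D=N: 1 row → B = I97 ✓
D=L: 1 row → B = I68 ✓
D=K: 1 row → B = I39 ✓
D=T: 1 row → B = I72 ✓
D=C: 1 row → B = I51 ✓
D=Q: 2 rows → B takes values {I95, I38} — violation
D=R: 1 row → B = I55 ✓
D=M: 1 row → B = I97 ✓
D=S: 1 row → B = I19 ✓
D=P: 1 row → B = I98 ✓
The only D value with inconsistent B is D=Q.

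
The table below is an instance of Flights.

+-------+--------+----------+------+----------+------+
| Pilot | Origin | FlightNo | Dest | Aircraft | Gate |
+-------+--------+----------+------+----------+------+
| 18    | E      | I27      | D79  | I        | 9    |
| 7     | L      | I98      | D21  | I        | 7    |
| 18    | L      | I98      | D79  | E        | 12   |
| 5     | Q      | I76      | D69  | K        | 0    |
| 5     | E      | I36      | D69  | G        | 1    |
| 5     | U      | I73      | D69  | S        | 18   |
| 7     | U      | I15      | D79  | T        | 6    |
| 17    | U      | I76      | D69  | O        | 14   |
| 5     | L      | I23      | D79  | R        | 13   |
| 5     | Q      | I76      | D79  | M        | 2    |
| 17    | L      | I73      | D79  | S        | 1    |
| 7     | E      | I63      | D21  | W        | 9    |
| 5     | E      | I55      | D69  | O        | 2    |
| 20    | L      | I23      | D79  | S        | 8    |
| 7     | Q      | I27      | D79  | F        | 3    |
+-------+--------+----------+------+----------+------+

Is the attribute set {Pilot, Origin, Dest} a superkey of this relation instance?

Two distinct rows share (Pilot=5, Origin=E, Dest=D69), so {Pilot, Origin, Dest} does not determine every attribute — not a superkey.

No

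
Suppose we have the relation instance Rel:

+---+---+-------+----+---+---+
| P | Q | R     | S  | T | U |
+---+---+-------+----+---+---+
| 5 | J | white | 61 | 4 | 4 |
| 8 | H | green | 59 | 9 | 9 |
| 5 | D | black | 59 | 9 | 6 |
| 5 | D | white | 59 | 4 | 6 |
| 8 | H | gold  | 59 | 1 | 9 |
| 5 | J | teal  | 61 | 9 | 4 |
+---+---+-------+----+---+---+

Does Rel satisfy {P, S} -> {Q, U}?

Yes

(P=5, S=61): 2 rows → {Q,U} = (J, 4), (J, 4) ✓
(P=8, S=59): 2 rows → {Q,U} = (H, 9), (H, 9) ✓
(P=5, S=59): 2 rows → {Q,U} = (D, 6), (D, 6) ✓
Every {P, S} value is associated with a single {Q, U} value, so {P, S} -> {Q, U} holds.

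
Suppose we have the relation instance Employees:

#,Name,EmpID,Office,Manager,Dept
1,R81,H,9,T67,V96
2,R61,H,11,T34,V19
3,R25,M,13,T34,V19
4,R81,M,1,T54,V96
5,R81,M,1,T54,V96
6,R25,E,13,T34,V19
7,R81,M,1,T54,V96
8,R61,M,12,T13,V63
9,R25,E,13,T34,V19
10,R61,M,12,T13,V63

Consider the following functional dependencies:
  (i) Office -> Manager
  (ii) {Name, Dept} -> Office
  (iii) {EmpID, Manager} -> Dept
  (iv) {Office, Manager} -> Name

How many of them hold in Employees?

3

(i) Office -> Manager: every LHS value maps to a single RHS value — holds.
(ii) {Name, Dept} -> Office: (Name=R81, Dept=V96): rows 1, 4, 5, 7 → Office takes values {9, 1} — violation — fails.
(iii) {EmpID, Manager} -> Dept: every LHS value maps to a single RHS value — holds.
(iv) {Office, Manager} -> Name: every LHS value maps to a single RHS value — holds.
3 of the 4 dependencies hold.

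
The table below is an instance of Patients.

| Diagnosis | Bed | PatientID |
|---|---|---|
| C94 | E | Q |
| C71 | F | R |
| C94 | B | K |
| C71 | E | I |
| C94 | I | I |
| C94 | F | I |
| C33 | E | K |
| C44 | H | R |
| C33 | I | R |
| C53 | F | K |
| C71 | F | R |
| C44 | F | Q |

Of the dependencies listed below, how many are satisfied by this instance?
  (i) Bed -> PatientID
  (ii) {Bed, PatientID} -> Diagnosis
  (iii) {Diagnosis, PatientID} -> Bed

(i) Bed -> PatientID: Bed=E: 3 rows → PatientID takes values {Q, I, K} — violation; Bed=F: 5 rows → PatientID takes values {R, I, K, Q} — violation; Bed=I: 2 rows → PatientID takes values {I, R} — violation — fails.
(ii) {Bed, PatientID} -> Diagnosis: every LHS value maps to a single RHS value — holds.
(iii) {Diagnosis, PatientID} -> Bed: (Diagnosis=C94, PatientID=I): 2 rows → Bed takes values {I, F} — violation — fails.
1 of the 3 dependencies holds.

1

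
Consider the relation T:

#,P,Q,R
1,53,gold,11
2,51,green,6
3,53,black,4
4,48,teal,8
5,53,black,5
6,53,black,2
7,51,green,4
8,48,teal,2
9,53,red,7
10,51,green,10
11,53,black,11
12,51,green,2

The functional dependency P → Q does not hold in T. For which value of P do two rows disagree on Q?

53

P=53: rows 1, 3, 5, 6, 9, 11 → Q takes values {gold, black, red} — violation
P=51: rows 2, 7, 10, 12 → Q = green, green, green, green ✓
P=48: rows 4, 8 → Q = teal, teal ✓
The only P value with inconsistent Q is P=53.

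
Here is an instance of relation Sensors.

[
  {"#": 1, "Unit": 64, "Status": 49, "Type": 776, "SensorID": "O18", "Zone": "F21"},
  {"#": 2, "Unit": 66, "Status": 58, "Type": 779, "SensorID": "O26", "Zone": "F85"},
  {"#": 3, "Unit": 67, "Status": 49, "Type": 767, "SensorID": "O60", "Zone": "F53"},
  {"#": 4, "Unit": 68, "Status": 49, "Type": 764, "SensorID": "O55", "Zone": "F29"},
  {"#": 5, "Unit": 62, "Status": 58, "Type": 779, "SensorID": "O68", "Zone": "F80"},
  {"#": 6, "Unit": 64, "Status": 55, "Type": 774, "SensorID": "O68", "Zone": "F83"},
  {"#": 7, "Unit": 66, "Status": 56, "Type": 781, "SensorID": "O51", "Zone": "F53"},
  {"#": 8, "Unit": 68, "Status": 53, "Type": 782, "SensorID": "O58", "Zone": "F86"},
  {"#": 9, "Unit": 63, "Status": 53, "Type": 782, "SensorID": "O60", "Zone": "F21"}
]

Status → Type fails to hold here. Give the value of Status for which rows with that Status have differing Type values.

Status=49: rows 1, 3, 4 → Type takes values {776, 767, 764} — violation
Status=58: rows 2, 5 → Type = 779, 779 ✓
Status=55: row 6 → Type = 774 ✓
Status=56: row 7 → Type = 781 ✓
Status=53: rows 8, 9 → Type = 782, 782 ✓
The only Status value with inconsistent Type is Status=49.

49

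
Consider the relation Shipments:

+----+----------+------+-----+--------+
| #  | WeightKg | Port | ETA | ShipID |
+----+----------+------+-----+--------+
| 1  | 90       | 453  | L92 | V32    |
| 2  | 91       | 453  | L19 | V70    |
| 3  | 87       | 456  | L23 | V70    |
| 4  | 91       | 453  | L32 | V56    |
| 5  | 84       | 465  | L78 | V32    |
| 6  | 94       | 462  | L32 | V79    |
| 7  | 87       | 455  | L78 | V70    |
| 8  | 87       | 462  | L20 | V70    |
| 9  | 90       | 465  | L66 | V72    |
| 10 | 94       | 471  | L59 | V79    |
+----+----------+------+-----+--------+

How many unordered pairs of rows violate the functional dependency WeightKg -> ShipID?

WeightKg=90: violating pairs (1,9) — 1 pair.
WeightKg=91: violating pairs (2,4) — 1 pair.
WeightKg=87: all 3 rows agree on ShipID — 0 pairs.
WeightKg=94: all 2 rows agree on ShipID — 0 pairs.

2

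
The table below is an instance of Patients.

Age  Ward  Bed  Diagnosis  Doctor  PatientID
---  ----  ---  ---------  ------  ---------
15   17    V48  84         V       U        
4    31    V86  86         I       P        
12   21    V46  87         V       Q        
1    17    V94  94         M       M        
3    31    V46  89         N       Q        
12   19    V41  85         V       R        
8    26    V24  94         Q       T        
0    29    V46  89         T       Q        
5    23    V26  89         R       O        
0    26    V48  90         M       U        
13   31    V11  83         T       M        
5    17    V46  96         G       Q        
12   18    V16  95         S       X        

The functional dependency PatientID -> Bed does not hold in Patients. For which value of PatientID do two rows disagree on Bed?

PatientID=U: 2 rows → Bed = V48, V48 ✓
PatientID=P: 1 row → Bed = V86 ✓
PatientID=Q: 4 rows → Bed = V46, V46, V46, V46 ✓
PatientID=M: 2 rows → Bed takes values {V94, V11} — violation
PatientID=R: 1 row → Bed = V41 ✓
PatientID=T: 1 row → Bed = V24 ✓
PatientID=O: 1 row → Bed = V26 ✓
PatientID=X: 1 row → Bed = V16 ✓
The only PatientID value with inconsistent Bed is PatientID=M.

M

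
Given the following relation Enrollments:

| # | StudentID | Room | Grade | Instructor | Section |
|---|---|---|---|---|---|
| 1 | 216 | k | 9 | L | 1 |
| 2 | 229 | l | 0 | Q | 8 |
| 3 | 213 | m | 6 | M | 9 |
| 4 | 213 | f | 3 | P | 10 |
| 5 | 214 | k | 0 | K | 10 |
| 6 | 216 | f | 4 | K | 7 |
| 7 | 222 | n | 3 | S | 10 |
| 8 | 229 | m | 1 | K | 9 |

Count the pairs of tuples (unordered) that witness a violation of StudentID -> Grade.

StudentID=216: violating pairs (1,6) — 1 pair.
StudentID=229: violating pairs (2,8) — 1 pair.
StudentID=213: violating pairs (3,4) — 1 pair.

3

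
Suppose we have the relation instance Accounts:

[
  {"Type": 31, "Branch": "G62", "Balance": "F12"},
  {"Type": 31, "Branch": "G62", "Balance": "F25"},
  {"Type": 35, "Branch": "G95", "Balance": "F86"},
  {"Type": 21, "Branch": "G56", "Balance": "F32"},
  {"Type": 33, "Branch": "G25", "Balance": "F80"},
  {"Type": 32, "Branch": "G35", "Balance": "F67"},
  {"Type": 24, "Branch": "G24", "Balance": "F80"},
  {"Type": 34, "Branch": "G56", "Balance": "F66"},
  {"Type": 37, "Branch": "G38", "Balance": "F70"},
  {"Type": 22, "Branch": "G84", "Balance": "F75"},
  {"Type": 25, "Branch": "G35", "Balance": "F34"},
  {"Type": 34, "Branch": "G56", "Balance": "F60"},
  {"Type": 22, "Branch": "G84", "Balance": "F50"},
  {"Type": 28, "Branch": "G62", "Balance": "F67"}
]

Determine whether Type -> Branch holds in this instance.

Yes

Type=31: 2 rows → Branch = G62, G62 ✓
Type=35: 1 row → Branch = G95 ✓
Type=21: 1 row → Branch = G56 ✓
Type=33: 1 row → Branch = G25 ✓
Type=32: 1 row → Branch = G35 ✓
Type=24: 1 row → Branch = G24 ✓
Type=34: 2 rows → Branch = G56, G56 ✓
Type=37: 1 row → Branch = G38 ✓
Type=22: 2 rows → Branch = G84, G84 ✓
Type=25: 1 row → Branch = G35 ✓
Type=28: 1 row → Branch = G62 ✓
Every Type value is associated with a single Branch value, so Type -> Branch holds.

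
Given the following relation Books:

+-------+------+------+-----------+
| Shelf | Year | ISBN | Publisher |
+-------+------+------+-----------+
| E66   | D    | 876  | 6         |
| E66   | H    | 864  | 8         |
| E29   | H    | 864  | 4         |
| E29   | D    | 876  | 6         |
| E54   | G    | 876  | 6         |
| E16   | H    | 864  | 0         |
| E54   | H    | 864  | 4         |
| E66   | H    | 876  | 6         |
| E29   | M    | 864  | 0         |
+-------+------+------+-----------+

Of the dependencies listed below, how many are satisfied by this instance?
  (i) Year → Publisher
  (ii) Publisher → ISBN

1

(i) Year → Publisher: Year=H: 5 rows → Publisher takes values {8, 4, 0, 6} — violation — fails.
(ii) Publisher → ISBN: every LHS value maps to a single RHS value — holds.
1 of the 2 dependencies holds.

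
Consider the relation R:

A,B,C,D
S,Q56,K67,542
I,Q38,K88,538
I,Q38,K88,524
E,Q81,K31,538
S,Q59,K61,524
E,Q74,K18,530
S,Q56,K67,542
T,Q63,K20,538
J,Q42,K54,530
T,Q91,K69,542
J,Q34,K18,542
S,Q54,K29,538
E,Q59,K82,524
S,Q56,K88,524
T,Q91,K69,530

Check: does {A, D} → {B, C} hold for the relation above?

No

(A=S, D=542): 2 rows → {B,C} = (Q56, K67), (Q56, K67) ✓
(A=I, D=538): 1 row → {B,C} = (Q38, K88) ✓
(A=I, D=524): 1 row → {B,C} = (Q38, K88) ✓
(A=E, D=538): 1 row → {B,C} = (Q81, K31) ✓
(A=S, D=524): 2 rows → {B,C} takes values {(Q59, K61), (Q56, K88)} — violation
(A=E, D=530): 1 row → {B,C} = (Q74, K18) ✓
(A=T, D=538): 1 row → {B,C} = (Q63, K20) ✓
(A=J, D=530): 1 row → {B,C} = (Q42, K54) ✓
(A=T, D=542): 1 row → {B,C} = (Q91, K69) ✓
(A=J, D=542): 1 row → {B,C} = (Q34, K18) ✓
(A=S, D=538): 1 row → {B,C} = (Q54, K29) ✓
(A=E, D=524): 1 row → {B,C} = (Q59, K82) ✓
(A=T, D=530): 1 row → {B,C} = (Q91, K69) ✓
Two rows agree on {A, D} but differ on {B, C}, so {A, D} → {B, C} does not hold.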